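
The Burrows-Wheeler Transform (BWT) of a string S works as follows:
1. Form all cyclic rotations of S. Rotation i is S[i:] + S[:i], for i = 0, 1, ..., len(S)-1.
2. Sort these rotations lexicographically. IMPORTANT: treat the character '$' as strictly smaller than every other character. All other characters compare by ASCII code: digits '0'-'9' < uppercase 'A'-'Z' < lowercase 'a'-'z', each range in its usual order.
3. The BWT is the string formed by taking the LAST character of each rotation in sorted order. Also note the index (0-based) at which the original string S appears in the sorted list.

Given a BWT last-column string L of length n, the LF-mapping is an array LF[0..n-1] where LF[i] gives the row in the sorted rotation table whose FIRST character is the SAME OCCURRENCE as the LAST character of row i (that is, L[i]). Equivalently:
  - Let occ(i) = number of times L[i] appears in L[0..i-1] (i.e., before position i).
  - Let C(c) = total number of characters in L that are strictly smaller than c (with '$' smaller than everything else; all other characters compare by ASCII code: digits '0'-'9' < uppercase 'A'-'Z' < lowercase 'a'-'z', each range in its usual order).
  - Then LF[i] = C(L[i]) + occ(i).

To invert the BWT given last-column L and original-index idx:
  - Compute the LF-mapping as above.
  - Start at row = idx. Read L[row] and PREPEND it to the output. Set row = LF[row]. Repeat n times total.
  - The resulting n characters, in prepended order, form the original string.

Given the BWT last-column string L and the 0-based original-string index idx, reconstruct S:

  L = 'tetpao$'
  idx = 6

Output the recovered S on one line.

LF mapping: 5 2 6 4 1 3 0
Walk LF starting at row 6, prepending L[row]:
  step 1: row=6, L[6]='$', prepend. Next row=LF[6]=0
  step 2: row=0, L[0]='t', prepend. Next row=LF[0]=5
  step 3: row=5, L[5]='o', prepend. Next row=LF[5]=3
  step 4: row=3, L[3]='p', prepend. Next row=LF[3]=4
  step 5: row=4, L[4]='a', prepend. Next row=LF[4]=1
  step 6: row=1, L[1]='e', prepend. Next row=LF[1]=2
  step 7: row=2, L[2]='t', prepend. Next row=LF[2]=6
Reversed output: teapot$

Answer: teapot$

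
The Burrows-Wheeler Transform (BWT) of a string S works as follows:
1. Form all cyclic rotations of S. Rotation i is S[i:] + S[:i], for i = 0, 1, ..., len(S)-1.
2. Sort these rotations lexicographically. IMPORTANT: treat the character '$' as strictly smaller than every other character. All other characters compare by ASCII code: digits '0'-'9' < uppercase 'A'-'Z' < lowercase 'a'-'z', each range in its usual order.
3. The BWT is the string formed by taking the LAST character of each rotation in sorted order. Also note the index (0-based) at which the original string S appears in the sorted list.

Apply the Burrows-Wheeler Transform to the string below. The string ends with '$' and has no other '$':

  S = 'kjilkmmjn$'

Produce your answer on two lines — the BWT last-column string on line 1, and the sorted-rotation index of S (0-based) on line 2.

All 10 rotations (rotation i = S[i:]+S[:i]):
  rot[0] = kjilkmmjn$
  rot[1] = jilkmmjn$k
  rot[2] = ilkmmjn$kj
  rot[3] = lkmmjn$kji
  rot[4] = kmmjn$kjil
  rot[5] = mmjn$kjilk
  rot[6] = mjn$kjilkm
  rot[7] = jn$kjilkmm
  rot[8] = n$kjilkmmj
  rot[9] = $kjilkmmjn
Sorted (with $ < everything):
  sorted[0] = $kjilkmmjn  (last char: 'n')
  sorted[1] = ilkmmjn$kj  (last char: 'j')
  sorted[2] = jilkmmjn$k  (last char: 'k')
  sorted[3] = jn$kjilkmm  (last char: 'm')
  sorted[4] = kjilkmmjn$  (last char: '$')
  sorted[5] = kmmjn$kjil  (last char: 'l')
  sorted[6] = lkmmjn$kji  (last char: 'i')
  sorted[7] = mjn$kjilkm  (last char: 'm')
  sorted[8] = mmjn$kjilk  (last char: 'k')
  sorted[9] = n$kjilkmmj  (last char: 'j')
Last column: njkm$limkj
Original string S is at sorted index 4

Answer: njkm$limkj
4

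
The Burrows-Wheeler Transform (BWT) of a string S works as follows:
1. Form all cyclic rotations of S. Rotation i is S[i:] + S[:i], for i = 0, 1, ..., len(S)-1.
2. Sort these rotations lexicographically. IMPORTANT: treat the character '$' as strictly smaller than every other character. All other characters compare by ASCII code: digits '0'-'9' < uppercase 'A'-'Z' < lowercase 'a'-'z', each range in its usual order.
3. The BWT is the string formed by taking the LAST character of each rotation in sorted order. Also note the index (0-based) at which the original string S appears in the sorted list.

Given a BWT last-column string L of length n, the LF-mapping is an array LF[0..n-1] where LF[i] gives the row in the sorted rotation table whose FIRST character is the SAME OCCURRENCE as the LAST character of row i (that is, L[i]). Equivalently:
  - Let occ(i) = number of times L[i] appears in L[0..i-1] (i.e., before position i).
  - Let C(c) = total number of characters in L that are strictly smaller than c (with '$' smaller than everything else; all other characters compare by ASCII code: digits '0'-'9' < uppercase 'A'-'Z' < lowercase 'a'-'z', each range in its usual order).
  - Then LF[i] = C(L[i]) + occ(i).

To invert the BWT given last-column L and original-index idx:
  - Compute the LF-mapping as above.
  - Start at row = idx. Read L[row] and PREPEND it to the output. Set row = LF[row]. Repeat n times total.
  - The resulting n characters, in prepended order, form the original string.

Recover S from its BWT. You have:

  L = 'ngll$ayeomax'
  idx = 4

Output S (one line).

Answer: galaxylemon$

Derivation:
LF mapping: 8 4 5 6 0 1 11 3 9 7 2 10
Walk LF starting at row 4, prepending L[row]:
  step 1: row=4, L[4]='$', prepend. Next row=LF[4]=0
  step 2: row=0, L[0]='n', prepend. Next row=LF[0]=8
  step 3: row=8, L[8]='o', prepend. Next row=LF[8]=9
  step 4: row=9, L[9]='m', prepend. Next row=LF[9]=7
  step 5: row=7, L[7]='e', prepend. Next row=LF[7]=3
  step 6: row=3, L[3]='l', prepend. Next row=LF[3]=6
  step 7: row=6, L[6]='y', prepend. Next row=LF[6]=11
  step 8: row=11, L[11]='x', prepend. Next row=LF[11]=10
  step 9: row=10, L[10]='a', prepend. Next row=LF[10]=2
  step 10: row=2, L[2]='l', prepend. Next row=LF[2]=5
  step 11: row=5, L[5]='a', prepend. Next row=LF[5]=1
  step 12: row=1, L[1]='g', prepend. Next row=LF[1]=4
Reversed output: galaxylemon$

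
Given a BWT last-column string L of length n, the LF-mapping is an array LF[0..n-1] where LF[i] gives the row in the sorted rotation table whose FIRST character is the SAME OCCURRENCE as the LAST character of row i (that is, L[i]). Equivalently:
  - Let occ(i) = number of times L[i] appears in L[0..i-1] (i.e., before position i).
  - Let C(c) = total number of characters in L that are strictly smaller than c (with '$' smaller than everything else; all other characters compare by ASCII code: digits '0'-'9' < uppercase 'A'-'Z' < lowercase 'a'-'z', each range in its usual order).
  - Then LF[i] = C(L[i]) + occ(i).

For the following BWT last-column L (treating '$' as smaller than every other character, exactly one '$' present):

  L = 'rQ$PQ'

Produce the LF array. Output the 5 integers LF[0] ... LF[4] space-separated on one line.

Char counts: '$':1, 'P':1, 'Q':2, 'r':1
C (first-col start): C('$')=0, C('P')=1, C('Q')=2, C('r')=4
L[0]='r': occ=0, LF[0]=C('r')+0=4+0=4
L[1]='Q': occ=0, LF[1]=C('Q')+0=2+0=2
L[2]='$': occ=0, LF[2]=C('$')+0=0+0=0
L[3]='P': occ=0, LF[3]=C('P')+0=1+0=1
L[4]='Q': occ=1, LF[4]=C('Q')+1=2+1=3

Answer: 4 2 0 1 3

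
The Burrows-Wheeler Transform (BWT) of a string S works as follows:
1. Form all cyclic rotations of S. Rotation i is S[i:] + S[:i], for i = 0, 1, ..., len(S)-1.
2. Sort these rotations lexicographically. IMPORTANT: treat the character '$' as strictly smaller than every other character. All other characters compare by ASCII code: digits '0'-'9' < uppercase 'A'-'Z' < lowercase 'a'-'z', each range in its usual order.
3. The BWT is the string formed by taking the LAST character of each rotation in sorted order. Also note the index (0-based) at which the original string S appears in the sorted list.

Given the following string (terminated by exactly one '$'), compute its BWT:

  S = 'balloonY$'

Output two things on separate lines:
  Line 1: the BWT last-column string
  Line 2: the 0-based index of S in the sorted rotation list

All 9 rotations (rotation i = S[i:]+S[:i]):
  rot[0] = balloonY$
  rot[1] = alloonY$b
  rot[2] = lloonY$ba
  rot[3] = loonY$bal
  rot[4] = oonY$ball
  rot[5] = onY$ballo
  rot[6] = nY$balloo
  rot[7] = Y$balloon
  rot[8] = $balloonY
Sorted (with $ < everything):
  sorted[0] = $balloonY  (last char: 'Y')
  sorted[1] = Y$balloon  (last char: 'n')
  sorted[2] = alloonY$b  (last char: 'b')
  sorted[3] = balloonY$  (last char: '$')
  sorted[4] = lloonY$ba  (last char: 'a')
  sorted[5] = loonY$bal  (last char: 'l')
  sorted[6] = nY$balloo  (last char: 'o')
  sorted[7] = onY$ballo  (last char: 'o')
  sorted[8] = oonY$ball  (last char: 'l')
Last column: Ynb$alool
Original string S is at sorted index 3

Answer: Ynb$alool
3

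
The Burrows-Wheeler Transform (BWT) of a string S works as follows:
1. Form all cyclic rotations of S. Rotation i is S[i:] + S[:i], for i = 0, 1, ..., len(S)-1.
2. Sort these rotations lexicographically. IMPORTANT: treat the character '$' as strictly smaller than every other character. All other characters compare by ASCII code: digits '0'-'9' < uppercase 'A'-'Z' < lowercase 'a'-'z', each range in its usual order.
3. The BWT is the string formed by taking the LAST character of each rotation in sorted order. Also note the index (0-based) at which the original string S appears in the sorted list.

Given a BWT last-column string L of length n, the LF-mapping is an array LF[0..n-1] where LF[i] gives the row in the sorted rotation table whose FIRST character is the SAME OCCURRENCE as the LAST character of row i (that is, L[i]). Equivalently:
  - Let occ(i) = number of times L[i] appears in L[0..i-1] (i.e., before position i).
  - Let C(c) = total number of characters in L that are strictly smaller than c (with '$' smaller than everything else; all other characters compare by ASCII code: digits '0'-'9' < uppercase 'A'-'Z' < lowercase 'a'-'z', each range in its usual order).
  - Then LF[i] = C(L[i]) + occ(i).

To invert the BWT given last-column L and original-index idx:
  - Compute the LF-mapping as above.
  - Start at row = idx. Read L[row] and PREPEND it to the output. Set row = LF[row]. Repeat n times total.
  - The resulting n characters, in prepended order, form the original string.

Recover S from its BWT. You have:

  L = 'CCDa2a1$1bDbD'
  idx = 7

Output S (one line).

Answer: DaC1D1Dbba2C$

Derivation:
LF mapping: 4 5 6 9 3 10 1 0 2 11 7 12 8
Walk LF starting at row 7, prepending L[row]:
  step 1: row=7, L[7]='$', prepend. Next row=LF[7]=0
  step 2: row=0, L[0]='C', prepend. Next row=LF[0]=4
  step 3: row=4, L[4]='2', prepend. Next row=LF[4]=3
  step 4: row=3, L[3]='a', prepend. Next row=LF[3]=9
  step 5: row=9, L[9]='b', prepend. Next row=LF[9]=11
  step 6: row=11, L[11]='b', prepend. Next row=LF[11]=12
  step 7: row=12, L[12]='D', prepend. Next row=LF[12]=8
  step 8: row=8, L[8]='1', prepend. Next row=LF[8]=2
  step 9: row=2, L[2]='D', prepend. Next row=LF[2]=6
  step 10: row=6, L[6]='1', prepend. Next row=LF[6]=1
  step 11: row=1, L[1]='C', prepend. Next row=LF[1]=5
  step 12: row=5, L[5]='a', prepend. Next row=LF[5]=10
  step 13: row=10, L[10]='D', prepend. Next row=LF[10]=7
Reversed output: DaC1D1Dbba2C$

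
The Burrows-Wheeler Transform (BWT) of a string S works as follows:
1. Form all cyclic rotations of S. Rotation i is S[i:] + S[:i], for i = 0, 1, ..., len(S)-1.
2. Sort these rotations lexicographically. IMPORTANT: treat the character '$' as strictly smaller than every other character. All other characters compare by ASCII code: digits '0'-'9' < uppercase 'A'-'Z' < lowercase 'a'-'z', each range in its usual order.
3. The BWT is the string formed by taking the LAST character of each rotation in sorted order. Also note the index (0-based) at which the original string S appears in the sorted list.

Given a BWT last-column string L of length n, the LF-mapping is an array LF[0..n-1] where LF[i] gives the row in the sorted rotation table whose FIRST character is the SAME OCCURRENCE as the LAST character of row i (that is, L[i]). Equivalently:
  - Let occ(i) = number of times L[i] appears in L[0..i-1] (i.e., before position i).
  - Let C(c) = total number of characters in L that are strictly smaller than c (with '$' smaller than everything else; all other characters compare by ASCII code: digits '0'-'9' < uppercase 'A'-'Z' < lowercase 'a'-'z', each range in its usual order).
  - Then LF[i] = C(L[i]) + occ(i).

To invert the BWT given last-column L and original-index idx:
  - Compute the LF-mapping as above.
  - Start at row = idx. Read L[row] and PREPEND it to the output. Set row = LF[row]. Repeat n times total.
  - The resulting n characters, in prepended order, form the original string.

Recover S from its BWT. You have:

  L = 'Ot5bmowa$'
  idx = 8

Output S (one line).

LF mapping: 2 7 1 4 5 6 8 3 0
Walk LF starting at row 8, prepending L[row]:
  step 1: row=8, L[8]='$', prepend. Next row=LF[8]=0
  step 2: row=0, L[0]='O', prepend. Next row=LF[0]=2
  step 3: row=2, L[2]='5', prepend. Next row=LF[2]=1
  step 4: row=1, L[1]='t', prepend. Next row=LF[1]=7
  step 5: row=7, L[7]='a', prepend. Next row=LF[7]=3
  step 6: row=3, L[3]='b', prepend. Next row=LF[3]=4
  step 7: row=4, L[4]='m', prepend. Next row=LF[4]=5
  step 8: row=5, L[5]='o', prepend. Next row=LF[5]=6
  step 9: row=6, L[6]='w', prepend. Next row=LF[6]=8
Reversed output: wombat5O$

Answer: wombat5O$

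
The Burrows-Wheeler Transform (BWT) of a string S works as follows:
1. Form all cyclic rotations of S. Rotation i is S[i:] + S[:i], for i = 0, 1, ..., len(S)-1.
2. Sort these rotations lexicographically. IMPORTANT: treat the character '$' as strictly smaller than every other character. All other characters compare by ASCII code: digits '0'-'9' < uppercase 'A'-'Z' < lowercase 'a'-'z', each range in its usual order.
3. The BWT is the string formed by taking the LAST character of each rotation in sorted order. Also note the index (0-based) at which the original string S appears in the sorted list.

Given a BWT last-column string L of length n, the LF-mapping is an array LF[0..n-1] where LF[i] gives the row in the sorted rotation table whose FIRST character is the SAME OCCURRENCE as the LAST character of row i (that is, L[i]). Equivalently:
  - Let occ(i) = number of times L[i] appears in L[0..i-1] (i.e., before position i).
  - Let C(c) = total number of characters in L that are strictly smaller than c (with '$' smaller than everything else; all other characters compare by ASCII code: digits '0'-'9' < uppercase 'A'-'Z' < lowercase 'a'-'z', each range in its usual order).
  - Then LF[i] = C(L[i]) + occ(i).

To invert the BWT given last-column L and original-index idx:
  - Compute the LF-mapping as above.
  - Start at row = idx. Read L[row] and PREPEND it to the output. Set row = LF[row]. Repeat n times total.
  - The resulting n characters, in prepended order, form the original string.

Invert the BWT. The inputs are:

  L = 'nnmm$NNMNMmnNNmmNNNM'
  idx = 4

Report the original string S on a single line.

LF mapping: 17 18 12 13 0 4 5 1 6 2 14 19 7 8 15 16 9 10 11 3
Walk LF starting at row 4, prepending L[row]:
  step 1: row=4, L[4]='$', prepend. Next row=LF[4]=0
  step 2: row=0, L[0]='n', prepend. Next row=LF[0]=17
  step 3: row=17, L[17]='N', prepend. Next row=LF[17]=10
  step 4: row=10, L[10]='m', prepend. Next row=LF[10]=14
  step 5: row=14, L[14]='m', prepend. Next row=LF[14]=15
  step 6: row=15, L[15]='m', prepend. Next row=LF[15]=16
  step 7: row=16, L[16]='N', prepend. Next row=LF[16]=9
  step 8: row=9, L[9]='M', prepend. Next row=LF[9]=2
  step 9: row=2, L[2]='m', prepend. Next row=LF[2]=12
  step 10: row=12, L[12]='N', prepend. Next row=LF[12]=7
  step 11: row=7, L[7]='M', prepend. Next row=LF[7]=1
  step 12: row=1, L[1]='n', prepend. Next row=LF[1]=18
  step 13: row=18, L[18]='N', prepend. Next row=LF[18]=11
  step 14: row=11, L[11]='n', prepend. Next row=LF[11]=19
  step 15: row=19, L[19]='M', prepend. Next row=LF[19]=3
  step 16: row=3, L[3]='m', prepend. Next row=LF[3]=13
  step 17: row=13, L[13]='N', prepend. Next row=LF[13]=8
  step 18: row=8, L[8]='N', prepend. Next row=LF[8]=6
  step 19: row=6, L[6]='N', prepend. Next row=LF[6]=5
  step 20: row=5, L[5]='N', prepend. Next row=LF[5]=4
Reversed output: NNNNmMnNnMNmMNmmmNn$

Answer: NNNNmMnNnMNmMNmmmNn$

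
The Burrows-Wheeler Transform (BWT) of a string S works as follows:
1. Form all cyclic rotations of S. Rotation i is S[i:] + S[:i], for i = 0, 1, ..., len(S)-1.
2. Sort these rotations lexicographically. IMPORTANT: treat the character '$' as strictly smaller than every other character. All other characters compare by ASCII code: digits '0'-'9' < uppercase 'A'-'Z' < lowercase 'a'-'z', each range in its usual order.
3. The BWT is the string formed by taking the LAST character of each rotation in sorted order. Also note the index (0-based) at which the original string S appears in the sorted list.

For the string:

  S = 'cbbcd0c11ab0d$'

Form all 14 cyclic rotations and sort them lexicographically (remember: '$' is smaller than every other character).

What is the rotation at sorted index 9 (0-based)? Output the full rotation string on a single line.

Answer: c11ab0d$cbbcd0

Derivation:
All 14 rotations (rotation i = S[i:]+S[:i]):
  rot[0] = cbbcd0c11ab0d$
  rot[1] = bbcd0c11ab0d$c
  rot[2] = bcd0c11ab0d$cb
  rot[3] = cd0c11ab0d$cbb
  rot[4] = d0c11ab0d$cbbc
  rot[5] = 0c11ab0d$cbbcd
  rot[6] = c11ab0d$cbbcd0
  rot[7] = 11ab0d$cbbcd0c
  rot[8] = 1ab0d$cbbcd0c1
  rot[9] = ab0d$cbbcd0c11
  rot[10] = b0d$cbbcd0c11a
  rot[11] = 0d$cbbcd0c11ab
  rot[12] = d$cbbcd0c11ab0
  rot[13] = $cbbcd0c11ab0d
Sorted (with $ < everything):
  sorted[0] = $cbbcd0c11ab0d
  sorted[1] = 0c11ab0d$cbbcd
  sorted[2] = 0d$cbbcd0c11ab
  sorted[3] = 11ab0d$cbbcd0c
  sorted[4] = 1ab0d$cbbcd0c1
  sorted[5] = ab0d$cbbcd0c11
  sorted[6] = b0d$cbbcd0c11a
  sorted[7] = bbcd0c11ab0d$c
  sorted[8] = bcd0c11ab0d$cb
  sorted[9] = c11ab0d$cbbcd0
  sorted[10] = cbbcd0c11ab0d$
  sorted[11] = cd0c11ab0d$cbb
  sorted[12] = d$cbbcd0c11ab0
  sorted[13] = d0c11ab0d$cbbc
sorted[9] = c11ab0d$cbbcd0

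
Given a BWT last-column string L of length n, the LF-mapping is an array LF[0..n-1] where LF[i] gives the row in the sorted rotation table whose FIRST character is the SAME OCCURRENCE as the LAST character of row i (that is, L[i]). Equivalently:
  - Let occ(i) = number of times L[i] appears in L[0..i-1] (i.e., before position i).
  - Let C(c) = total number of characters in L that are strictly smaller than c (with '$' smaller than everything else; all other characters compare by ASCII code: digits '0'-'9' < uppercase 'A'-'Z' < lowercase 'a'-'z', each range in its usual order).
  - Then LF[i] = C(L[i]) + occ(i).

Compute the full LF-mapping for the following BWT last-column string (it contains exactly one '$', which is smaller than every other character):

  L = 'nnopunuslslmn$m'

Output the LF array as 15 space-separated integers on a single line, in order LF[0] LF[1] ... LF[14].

Answer: 5 6 9 10 13 7 14 11 1 12 2 3 8 0 4

Derivation:
Char counts: '$':1, 'l':2, 'm':2, 'n':4, 'o':1, 'p':1, 's':2, 'u':2
C (first-col start): C('$')=0, C('l')=1, C('m')=3, C('n')=5, C('o')=9, C('p')=10, C('s')=11, C('u')=13
L[0]='n': occ=0, LF[0]=C('n')+0=5+0=5
L[1]='n': occ=1, LF[1]=C('n')+1=5+1=6
L[2]='o': occ=0, LF[2]=C('o')+0=9+0=9
L[3]='p': occ=0, LF[3]=C('p')+0=10+0=10
L[4]='u': occ=0, LF[4]=C('u')+0=13+0=13
L[5]='n': occ=2, LF[5]=C('n')+2=5+2=7
L[6]='u': occ=1, LF[6]=C('u')+1=13+1=14
L[7]='s': occ=0, LF[7]=C('s')+0=11+0=11
L[8]='l': occ=0, LF[8]=C('l')+0=1+0=1
L[9]='s': occ=1, LF[9]=C('s')+1=11+1=12
L[10]='l': occ=1, LF[10]=C('l')+1=1+1=2
L[11]='m': occ=0, LF[11]=C('m')+0=3+0=3
L[12]='n': occ=3, LF[12]=C('n')+3=5+3=8
L[13]='$': occ=0, LF[13]=C('$')+0=0+0=0
L[14]='m': occ=1, LF[14]=C('m')+1=3+1=4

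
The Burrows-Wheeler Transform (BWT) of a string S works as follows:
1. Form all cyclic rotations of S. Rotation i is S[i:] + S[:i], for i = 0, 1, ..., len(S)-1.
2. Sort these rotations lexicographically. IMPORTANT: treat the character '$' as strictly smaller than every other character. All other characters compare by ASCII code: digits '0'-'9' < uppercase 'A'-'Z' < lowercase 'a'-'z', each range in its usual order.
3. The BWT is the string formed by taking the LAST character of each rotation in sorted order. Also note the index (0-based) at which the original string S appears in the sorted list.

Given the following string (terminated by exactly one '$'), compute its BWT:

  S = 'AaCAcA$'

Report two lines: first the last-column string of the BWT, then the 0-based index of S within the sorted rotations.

All 7 rotations (rotation i = S[i:]+S[:i]):
  rot[0] = AaCAcA$
  rot[1] = aCAcA$A
  rot[2] = CAcA$Aa
  rot[3] = AcA$AaC
  rot[4] = cA$AaCA
  rot[5] = A$AaCAc
  rot[6] = $AaCAcA
Sorted (with $ < everything):
  sorted[0] = $AaCAcA  (last char: 'A')
  sorted[1] = A$AaCAc  (last char: 'c')
  sorted[2] = AaCAcA$  (last char: '$')
  sorted[3] = AcA$AaC  (last char: 'C')
  sorted[4] = CAcA$Aa  (last char: 'a')
  sorted[5] = aCAcA$A  (last char: 'A')
  sorted[6] = cA$AaCA  (last char: 'A')
Last column: Ac$CaAA
Original string S is at sorted index 2

Answer: Ac$CaAA
2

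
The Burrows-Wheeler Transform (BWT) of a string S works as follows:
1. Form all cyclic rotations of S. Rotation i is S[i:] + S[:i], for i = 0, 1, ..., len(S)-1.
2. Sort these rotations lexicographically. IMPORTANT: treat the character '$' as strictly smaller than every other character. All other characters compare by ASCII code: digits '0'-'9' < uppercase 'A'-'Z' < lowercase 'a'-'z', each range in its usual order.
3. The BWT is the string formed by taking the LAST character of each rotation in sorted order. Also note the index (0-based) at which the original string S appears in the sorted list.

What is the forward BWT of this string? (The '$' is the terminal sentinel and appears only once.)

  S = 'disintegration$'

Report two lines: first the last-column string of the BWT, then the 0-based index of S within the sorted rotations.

Answer: nr$testdoiigina
2

Derivation:
All 15 rotations (rotation i = S[i:]+S[:i]):
  rot[0] = disintegration$
  rot[1] = isintegration$d
  rot[2] = sintegration$di
  rot[3] = integration$dis
  rot[4] = ntegration$disi
  rot[5] = tegration$disin
  rot[6] = egration$disint
  rot[7] = gration$disinte
  rot[8] = ration$disinteg
  rot[9] = ation$disintegr
  rot[10] = tion$disintegra
  rot[11] = ion$disintegrat
  rot[12] = on$disintegrati
  rot[13] = n$disintegratio
  rot[14] = $disintegration
Sorted (with $ < everything):
  sorted[0] = $disintegration  (last char: 'n')
  sorted[1] = ation$disintegr  (last char: 'r')
  sorted[2] = disintegration$  (last char: '$')
  sorted[3] = egration$disint  (last char: 't')
  sorted[4] = gration$disinte  (last char: 'e')
  sorted[5] = integration$dis  (last char: 's')
  sorted[6] = ion$disintegrat  (last char: 't')
  sorted[7] = isintegration$d  (last char: 'd')
  sorted[8] = n$disintegratio  (last char: 'o')
  sorted[9] = ntegration$disi  (last char: 'i')
  sorted[10] = on$disintegrati  (last char: 'i')
  sorted[11] = ration$disinteg  (last char: 'g')
  sorted[12] = sintegration$di  (last char: 'i')
  sorted[13] = tegration$disin  (last char: 'n')
  sorted[14] = tion$disintegra  (last char: 'a')
Last column: nr$testdoiigina
Original string S is at sorted index 2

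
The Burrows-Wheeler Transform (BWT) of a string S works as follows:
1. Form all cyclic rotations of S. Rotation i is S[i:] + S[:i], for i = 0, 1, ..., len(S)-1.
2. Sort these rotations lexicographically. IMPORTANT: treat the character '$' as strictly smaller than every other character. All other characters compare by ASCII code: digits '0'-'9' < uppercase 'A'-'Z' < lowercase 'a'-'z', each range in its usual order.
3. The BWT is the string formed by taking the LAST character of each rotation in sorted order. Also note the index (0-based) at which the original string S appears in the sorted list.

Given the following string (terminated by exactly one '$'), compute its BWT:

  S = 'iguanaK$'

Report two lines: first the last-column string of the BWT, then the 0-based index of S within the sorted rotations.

All 8 rotations (rotation i = S[i:]+S[:i]):
  rot[0] = iguanaK$
  rot[1] = guanaK$i
  rot[2] = uanaK$ig
  rot[3] = anaK$igu
  rot[4] = naK$igua
  rot[5] = aK$iguan
  rot[6] = K$iguana
  rot[7] = $iguanaK
Sorted (with $ < everything):
  sorted[0] = $iguanaK  (last char: 'K')
  sorted[1] = K$iguana  (last char: 'a')
  sorted[2] = aK$iguan  (last char: 'n')
  sorted[3] = anaK$igu  (last char: 'u')
  sorted[4] = guanaK$i  (last char: 'i')
  sorted[5] = iguanaK$  (last char: '$')
  sorted[6] = naK$igua  (last char: 'a')
  sorted[7] = uanaK$ig  (last char: 'g')
Last column: Kanui$ag
Original string S is at sorted index 5

Answer: Kanui$ag
5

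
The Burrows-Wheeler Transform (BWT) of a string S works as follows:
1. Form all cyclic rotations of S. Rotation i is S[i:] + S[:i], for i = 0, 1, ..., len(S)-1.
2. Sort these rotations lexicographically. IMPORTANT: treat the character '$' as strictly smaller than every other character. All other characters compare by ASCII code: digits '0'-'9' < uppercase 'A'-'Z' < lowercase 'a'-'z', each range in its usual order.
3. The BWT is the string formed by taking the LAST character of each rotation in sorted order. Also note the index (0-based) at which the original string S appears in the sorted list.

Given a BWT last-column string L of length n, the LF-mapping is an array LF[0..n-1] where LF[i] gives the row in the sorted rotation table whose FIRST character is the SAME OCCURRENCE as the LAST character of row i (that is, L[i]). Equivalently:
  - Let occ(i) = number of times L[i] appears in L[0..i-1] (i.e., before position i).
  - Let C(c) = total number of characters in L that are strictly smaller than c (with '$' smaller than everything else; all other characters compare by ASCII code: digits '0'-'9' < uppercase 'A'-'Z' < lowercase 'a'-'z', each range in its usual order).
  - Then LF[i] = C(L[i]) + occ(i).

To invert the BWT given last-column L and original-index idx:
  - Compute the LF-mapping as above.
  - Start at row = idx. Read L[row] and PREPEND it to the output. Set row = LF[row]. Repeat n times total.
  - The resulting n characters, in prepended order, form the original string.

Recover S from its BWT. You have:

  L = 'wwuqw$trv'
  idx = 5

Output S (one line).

Answer: vwurwqtw$

Derivation:
LF mapping: 6 7 4 1 8 0 3 2 5
Walk LF starting at row 5, prepending L[row]:
  step 1: row=5, L[5]='$', prepend. Next row=LF[5]=0
  step 2: row=0, L[0]='w', prepend. Next row=LF[0]=6
  step 3: row=6, L[6]='t', prepend. Next row=LF[6]=3
  step 4: row=3, L[3]='q', prepend. Next row=LF[3]=1
  step 5: row=1, L[1]='w', prepend. Next row=LF[1]=7
  step 6: row=7, L[7]='r', prepend. Next row=LF[7]=2
  step 7: row=2, L[2]='u', prepend. Next row=LF[2]=4
  step 8: row=4, L[4]='w', prepend. Next row=LF[4]=8
  step 9: row=8, L[8]='v', prepend. Next row=LF[8]=5
Reversed output: vwurwqtw$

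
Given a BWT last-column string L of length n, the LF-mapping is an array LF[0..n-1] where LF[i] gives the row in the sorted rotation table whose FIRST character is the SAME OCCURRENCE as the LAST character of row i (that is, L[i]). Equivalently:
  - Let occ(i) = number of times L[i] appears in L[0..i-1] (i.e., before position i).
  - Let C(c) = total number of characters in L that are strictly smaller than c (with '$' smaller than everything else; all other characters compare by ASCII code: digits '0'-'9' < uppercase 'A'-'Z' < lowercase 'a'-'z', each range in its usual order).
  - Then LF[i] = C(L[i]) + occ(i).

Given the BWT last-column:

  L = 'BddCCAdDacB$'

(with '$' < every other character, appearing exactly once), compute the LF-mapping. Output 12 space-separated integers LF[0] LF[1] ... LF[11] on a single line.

Answer: 2 9 10 4 5 1 11 6 7 8 3 0

Derivation:
Char counts: '$':1, 'A':1, 'B':2, 'C':2, 'D':1, 'a':1, 'c':1, 'd':3
C (first-col start): C('$')=0, C('A')=1, C('B')=2, C('C')=4, C('D')=6, C('a')=7, C('c')=8, C('d')=9
L[0]='B': occ=0, LF[0]=C('B')+0=2+0=2
L[1]='d': occ=0, LF[1]=C('d')+0=9+0=9
L[2]='d': occ=1, LF[2]=C('d')+1=9+1=10
L[3]='C': occ=0, LF[3]=C('C')+0=4+0=4
L[4]='C': occ=1, LF[4]=C('C')+1=4+1=5
L[5]='A': occ=0, LF[5]=C('A')+0=1+0=1
L[6]='d': occ=2, LF[6]=C('d')+2=9+2=11
L[7]='D': occ=0, LF[7]=C('D')+0=6+0=6
L[8]='a': occ=0, LF[8]=C('a')+0=7+0=7
L[9]='c': occ=0, LF[9]=C('c')+0=8+0=8
L[10]='B': occ=1, LF[10]=C('B')+1=2+1=3
L[11]='$': occ=0, LF[11]=C('$')+0=0+0=0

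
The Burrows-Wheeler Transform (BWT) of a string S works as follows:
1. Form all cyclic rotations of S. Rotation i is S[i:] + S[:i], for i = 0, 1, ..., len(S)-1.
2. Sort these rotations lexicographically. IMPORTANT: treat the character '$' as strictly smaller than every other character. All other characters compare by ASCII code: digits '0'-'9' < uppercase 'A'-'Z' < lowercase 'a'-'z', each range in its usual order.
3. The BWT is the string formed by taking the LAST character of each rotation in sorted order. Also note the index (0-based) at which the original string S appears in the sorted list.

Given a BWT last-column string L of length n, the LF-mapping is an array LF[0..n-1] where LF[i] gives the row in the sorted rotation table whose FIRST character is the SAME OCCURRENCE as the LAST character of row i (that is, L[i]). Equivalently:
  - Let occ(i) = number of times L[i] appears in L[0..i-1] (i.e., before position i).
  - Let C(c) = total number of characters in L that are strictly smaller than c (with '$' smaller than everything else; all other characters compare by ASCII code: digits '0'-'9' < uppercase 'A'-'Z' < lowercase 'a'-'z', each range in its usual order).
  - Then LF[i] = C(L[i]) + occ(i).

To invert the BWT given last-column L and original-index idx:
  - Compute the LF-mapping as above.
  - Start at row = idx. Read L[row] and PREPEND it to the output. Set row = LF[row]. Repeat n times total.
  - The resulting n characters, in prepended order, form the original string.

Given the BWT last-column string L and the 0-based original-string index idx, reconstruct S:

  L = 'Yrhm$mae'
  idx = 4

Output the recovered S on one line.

Answer: hammerY$

Derivation:
LF mapping: 1 7 4 5 0 6 2 3
Walk LF starting at row 4, prepending L[row]:
  step 1: row=4, L[4]='$', prepend. Next row=LF[4]=0
  step 2: row=0, L[0]='Y', prepend. Next row=LF[0]=1
  step 3: row=1, L[1]='r', prepend. Next row=LF[1]=7
  step 4: row=7, L[7]='e', prepend. Next row=LF[7]=3
  step 5: row=3, L[3]='m', prepend. Next row=LF[3]=5
  step 6: row=5, L[5]='m', prepend. Next row=LF[5]=6
  step 7: row=6, L[6]='a', prepend. Next row=LF[6]=2
  step 8: row=2, L[2]='h', prepend. Next row=LF[2]=4
Reversed output: hammerY$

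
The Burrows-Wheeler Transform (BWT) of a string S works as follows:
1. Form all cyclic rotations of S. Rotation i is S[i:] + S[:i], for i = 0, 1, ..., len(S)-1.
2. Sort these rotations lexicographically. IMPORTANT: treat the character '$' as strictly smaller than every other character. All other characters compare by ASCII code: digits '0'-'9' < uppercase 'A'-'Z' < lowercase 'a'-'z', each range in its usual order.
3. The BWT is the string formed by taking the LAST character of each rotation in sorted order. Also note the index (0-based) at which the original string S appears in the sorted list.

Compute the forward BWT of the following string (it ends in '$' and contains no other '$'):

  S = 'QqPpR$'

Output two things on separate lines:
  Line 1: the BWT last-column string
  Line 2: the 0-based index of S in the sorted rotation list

All 6 rotations (rotation i = S[i:]+S[:i]):
  rot[0] = QqPpR$
  rot[1] = qPpR$Q
  rot[2] = PpR$Qq
  rot[3] = pR$QqP
  rot[4] = R$QqPp
  rot[5] = $QqPpR
Sorted (with $ < everything):
  sorted[0] = $QqPpR  (last char: 'R')
  sorted[1] = PpR$Qq  (last char: 'q')
  sorted[2] = QqPpR$  (last char: '$')
  sorted[3] = R$QqPp  (last char: 'p')
  sorted[4] = pR$QqP  (last char: 'P')
  sorted[5] = qPpR$Q  (last char: 'Q')
Last column: Rq$pPQ
Original string S is at sorted index 2

Answer: Rq$pPQ
2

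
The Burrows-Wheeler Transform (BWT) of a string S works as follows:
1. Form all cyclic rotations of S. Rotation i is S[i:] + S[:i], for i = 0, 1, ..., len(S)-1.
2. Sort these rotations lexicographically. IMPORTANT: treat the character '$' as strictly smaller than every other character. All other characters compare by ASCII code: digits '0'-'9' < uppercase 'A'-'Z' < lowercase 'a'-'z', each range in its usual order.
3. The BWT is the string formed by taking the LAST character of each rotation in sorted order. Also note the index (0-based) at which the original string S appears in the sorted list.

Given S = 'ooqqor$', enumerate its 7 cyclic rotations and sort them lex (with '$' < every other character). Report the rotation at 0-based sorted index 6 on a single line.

All 7 rotations (rotation i = S[i:]+S[:i]):
  rot[0] = ooqqor$
  rot[1] = oqqor$o
  rot[2] = qqor$oo
  rot[3] = qor$ooq
  rot[4] = or$ooqq
  rot[5] = r$ooqqo
  rot[6] = $ooqqor
Sorted (with $ < everything):
  sorted[0] = $ooqqor
  sorted[1] = ooqqor$
  sorted[2] = oqqor$o
  sorted[3] = or$ooqq
  sorted[4] = qor$ooq
  sorted[5] = qqor$oo
  sorted[6] = r$ooqqo
sorted[6] = r$ooqqo

Answer: r$ooqqo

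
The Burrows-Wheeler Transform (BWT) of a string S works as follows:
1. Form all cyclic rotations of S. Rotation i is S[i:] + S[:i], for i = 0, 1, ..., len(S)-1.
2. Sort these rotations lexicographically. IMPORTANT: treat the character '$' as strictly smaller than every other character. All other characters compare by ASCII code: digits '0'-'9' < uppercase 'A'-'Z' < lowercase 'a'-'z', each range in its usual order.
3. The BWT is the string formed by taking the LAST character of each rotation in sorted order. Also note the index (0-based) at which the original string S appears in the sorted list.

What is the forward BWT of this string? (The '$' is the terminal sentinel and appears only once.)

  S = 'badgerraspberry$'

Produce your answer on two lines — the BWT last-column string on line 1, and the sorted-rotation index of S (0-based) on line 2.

Answer: ybr$pagbdsreerar
3

Derivation:
All 16 rotations (rotation i = S[i:]+S[:i]):
  rot[0] = badgerraspberry$
  rot[1] = adgerraspberry$b
  rot[2] = dgerraspberry$ba
  rot[3] = gerraspberry$bad
  rot[4] = erraspberry$badg
  rot[5] = rraspberry$badge
  rot[6] = raspberry$badger
  rot[7] = aspberry$badgerr
  rot[8] = spberry$badgerra
  rot[9] = pberry$badgerras
  rot[10] = berry$badgerrasp
  rot[11] = erry$badgerraspb
  rot[12] = rry$badgerraspbe
  rot[13] = ry$badgerraspber
  rot[14] = y$badgerraspberr
  rot[15] = $badgerraspberry
Sorted (with $ < everything):
  sorted[0] = $badgerraspberry  (last char: 'y')
  sorted[1] = adgerraspberry$b  (last char: 'b')
  sorted[2] = aspberry$badgerr  (last char: 'r')
  sorted[3] = badgerraspberry$  (last char: '$')
  sorted[4] = berry$badgerrasp  (last char: 'p')
  sorted[5] = dgerraspberry$ba  (last char: 'a')
  sorted[6] = erraspberry$badg  (last char: 'g')
  sorted[7] = erry$badgerraspb  (last char: 'b')
  sorted[8] = gerraspberry$bad  (last char: 'd')
  sorted[9] = pberry$badgerras  (last char: 's')
  sorted[10] = raspberry$badger  (last char: 'r')
  sorted[11] = rraspberry$badge  (last char: 'e')
  sorted[12] = rry$badgerraspbe  (last char: 'e')
  sorted[13] = ry$badgerraspber  (last char: 'r')
  sorted[14] = spberry$badgerra  (last char: 'a')
  sorted[15] = y$badgerraspberr  (last char: 'r')
Last column: ybr$pagbdsreerar
Original string S is at sorted index 3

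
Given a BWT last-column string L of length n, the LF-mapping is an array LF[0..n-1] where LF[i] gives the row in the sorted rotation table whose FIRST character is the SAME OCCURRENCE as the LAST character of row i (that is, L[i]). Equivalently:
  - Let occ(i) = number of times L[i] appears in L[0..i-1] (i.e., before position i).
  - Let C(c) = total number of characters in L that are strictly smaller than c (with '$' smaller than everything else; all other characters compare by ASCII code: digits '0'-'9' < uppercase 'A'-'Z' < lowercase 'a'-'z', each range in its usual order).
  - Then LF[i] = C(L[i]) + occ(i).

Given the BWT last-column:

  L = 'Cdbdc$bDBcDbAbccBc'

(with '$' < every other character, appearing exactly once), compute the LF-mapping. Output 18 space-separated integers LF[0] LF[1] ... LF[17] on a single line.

Answer: 4 16 7 17 11 0 8 5 2 12 6 9 1 10 13 14 3 15

Derivation:
Char counts: '$':1, 'A':1, 'B':2, 'C':1, 'D':2, 'b':4, 'c':5, 'd':2
C (first-col start): C('$')=0, C('A')=1, C('B')=2, C('C')=4, C('D')=5, C('b')=7, C('c')=11, C('d')=16
L[0]='C': occ=0, LF[0]=C('C')+0=4+0=4
L[1]='d': occ=0, LF[1]=C('d')+0=16+0=16
L[2]='b': occ=0, LF[2]=C('b')+0=7+0=7
L[3]='d': occ=1, LF[3]=C('d')+1=16+1=17
L[4]='c': occ=0, LF[4]=C('c')+0=11+0=11
L[5]='$': occ=0, LF[5]=C('$')+0=0+0=0
L[6]='b': occ=1, LF[6]=C('b')+1=7+1=8
L[7]='D': occ=0, LF[7]=C('D')+0=5+0=5
L[8]='B': occ=0, LF[8]=C('B')+0=2+0=2
L[9]='c': occ=1, LF[9]=C('c')+1=11+1=12
L[10]='D': occ=1, LF[10]=C('D')+1=5+1=6
L[11]='b': occ=2, LF[11]=C('b')+2=7+2=9
L[12]='A': occ=0, LF[12]=C('A')+0=1+0=1
L[13]='b': occ=3, LF[13]=C('b')+3=7+3=10
L[14]='c': occ=2, LF[14]=C('c')+2=11+2=13
L[15]='c': occ=3, LF[15]=C('c')+3=11+3=14
L[16]='B': occ=1, LF[16]=C('B')+1=2+1=3
L[17]='c': occ=4, LF[17]=C('c')+4=11+4=15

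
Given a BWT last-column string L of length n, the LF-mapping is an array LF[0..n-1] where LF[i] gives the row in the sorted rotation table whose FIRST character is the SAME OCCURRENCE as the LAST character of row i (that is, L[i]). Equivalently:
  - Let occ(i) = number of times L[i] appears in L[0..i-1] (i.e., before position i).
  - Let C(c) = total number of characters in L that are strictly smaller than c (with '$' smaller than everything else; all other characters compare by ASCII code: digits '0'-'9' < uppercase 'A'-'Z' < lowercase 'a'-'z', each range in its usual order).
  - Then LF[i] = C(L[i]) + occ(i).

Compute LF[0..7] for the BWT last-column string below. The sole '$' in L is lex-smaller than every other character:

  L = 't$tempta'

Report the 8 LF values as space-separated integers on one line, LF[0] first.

Answer: 5 0 6 2 3 4 7 1

Derivation:
Char counts: '$':1, 'a':1, 'e':1, 'm':1, 'p':1, 't':3
C (first-col start): C('$')=0, C('a')=1, C('e')=2, C('m')=3, C('p')=4, C('t')=5
L[0]='t': occ=0, LF[0]=C('t')+0=5+0=5
L[1]='$': occ=0, LF[1]=C('$')+0=0+0=0
L[2]='t': occ=1, LF[2]=C('t')+1=5+1=6
L[3]='e': occ=0, LF[3]=C('e')+0=2+0=2
L[4]='m': occ=0, LF[4]=C('m')+0=3+0=3
L[5]='p': occ=0, LF[5]=C('p')+0=4+0=4
L[6]='t': occ=2, LF[6]=C('t')+2=5+2=7
L[7]='a': occ=0, LF[7]=C('a')+0=1+0=1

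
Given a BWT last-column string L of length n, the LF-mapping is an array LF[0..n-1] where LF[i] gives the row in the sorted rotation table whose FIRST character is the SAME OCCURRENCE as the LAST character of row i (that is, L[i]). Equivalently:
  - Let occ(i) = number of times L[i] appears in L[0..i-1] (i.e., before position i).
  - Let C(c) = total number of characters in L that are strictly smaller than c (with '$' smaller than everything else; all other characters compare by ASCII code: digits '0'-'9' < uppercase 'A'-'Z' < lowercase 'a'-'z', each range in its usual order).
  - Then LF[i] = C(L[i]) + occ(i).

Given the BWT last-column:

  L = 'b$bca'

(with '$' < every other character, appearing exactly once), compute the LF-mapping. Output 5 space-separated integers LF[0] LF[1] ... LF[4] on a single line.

Answer: 2 0 3 4 1

Derivation:
Char counts: '$':1, 'a':1, 'b':2, 'c':1
C (first-col start): C('$')=0, C('a')=1, C('b')=2, C('c')=4
L[0]='b': occ=0, LF[0]=C('b')+0=2+0=2
L[1]='$': occ=0, LF[1]=C('$')+0=0+0=0
L[2]='b': occ=1, LF[2]=C('b')+1=2+1=3
L[3]='c': occ=0, LF[3]=C('c')+0=4+0=4
L[4]='a': occ=0, LF[4]=C('a')+0=1+0=1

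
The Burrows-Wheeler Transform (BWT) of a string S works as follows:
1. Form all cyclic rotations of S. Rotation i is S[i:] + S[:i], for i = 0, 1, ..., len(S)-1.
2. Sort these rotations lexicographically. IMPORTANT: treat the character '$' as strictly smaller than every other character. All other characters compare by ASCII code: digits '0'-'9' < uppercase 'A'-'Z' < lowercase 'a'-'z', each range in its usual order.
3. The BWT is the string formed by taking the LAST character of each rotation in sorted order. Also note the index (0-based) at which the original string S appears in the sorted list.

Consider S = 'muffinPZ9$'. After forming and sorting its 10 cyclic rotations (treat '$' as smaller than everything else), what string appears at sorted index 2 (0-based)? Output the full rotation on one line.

Answer: PZ9$muffin

Derivation:
All 10 rotations (rotation i = S[i:]+S[:i]):
  rot[0] = muffinPZ9$
  rot[1] = uffinPZ9$m
  rot[2] = ffinPZ9$mu
  rot[3] = finPZ9$muf
  rot[4] = inPZ9$muff
  rot[5] = nPZ9$muffi
  rot[6] = PZ9$muffin
  rot[7] = Z9$muffinP
  rot[8] = 9$muffinPZ
  rot[9] = $muffinPZ9
Sorted (with $ < everything):
  sorted[0] = $muffinPZ9
  sorted[1] = 9$muffinPZ
  sorted[2] = PZ9$muffin
  sorted[3] = Z9$muffinP
  sorted[4] = ffinPZ9$mu
  sorted[5] = finPZ9$muf
  sorted[6] = inPZ9$muff
  sorted[7] = muffinPZ9$
  sorted[8] = nPZ9$muffi
  sorted[9] = uffinPZ9$m
sorted[2] = PZ9$muffin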